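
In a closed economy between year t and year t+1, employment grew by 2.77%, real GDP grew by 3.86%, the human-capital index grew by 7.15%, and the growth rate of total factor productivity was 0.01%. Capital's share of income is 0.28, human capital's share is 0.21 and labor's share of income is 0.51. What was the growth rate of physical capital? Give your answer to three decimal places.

Labor's share = 1 − 0.28 − 0.21 = 0.51.
gY = gA + 0.21×7.15 + 0.51×2.77 + 0.28×g.
0.28×g = 3.86 − 0.01 − 2.9142 = 0.9358.
g = 0.9358 / 0.28 = 3.34214%.

3.342%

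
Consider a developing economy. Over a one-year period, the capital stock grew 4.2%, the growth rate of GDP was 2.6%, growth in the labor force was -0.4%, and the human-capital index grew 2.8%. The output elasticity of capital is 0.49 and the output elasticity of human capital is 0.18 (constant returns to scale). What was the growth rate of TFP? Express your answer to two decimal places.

0.17%

Labor's share = 1 − 0.49 − 0.18 = 0.33.
The capital stock: 0.49 × 4.2 = 2.058 pp.
The human-capital index: 0.18 × 2.8 = 0.504 pp.
The labor force: 0.33 × (-0.4) = -0.132 pp.
TFP growth = 2.6 − 2.43 = 0.17%.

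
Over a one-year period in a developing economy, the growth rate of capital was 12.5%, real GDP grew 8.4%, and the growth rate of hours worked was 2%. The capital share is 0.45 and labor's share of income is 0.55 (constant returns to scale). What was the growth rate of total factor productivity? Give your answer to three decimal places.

Labor's share = 1 − 0.45 = 0.55.
Capital: 0.45 × 12.5 = 5.625 pp.
Hours worked: 0.55 × 2 = 1.1 pp.
TFP growth = 8.4 − 6.725 = 1.675%.

1.675%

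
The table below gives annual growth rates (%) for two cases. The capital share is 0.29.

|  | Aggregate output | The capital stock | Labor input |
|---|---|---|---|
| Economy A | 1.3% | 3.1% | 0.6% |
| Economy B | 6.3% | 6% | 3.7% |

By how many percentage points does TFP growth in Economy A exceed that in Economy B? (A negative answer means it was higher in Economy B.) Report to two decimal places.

-1.96 percentage points

Labor's share = 1 − 0.29 = 0.71.
Economy A: TFP = 1.3 − 0.899 − 0.426 = -0.025%.
Economy B: TFP = 6.3 − 1.74 − 2.627 = 1.933%.
Difference = -0.025 − (1.933) = -1.958 pp.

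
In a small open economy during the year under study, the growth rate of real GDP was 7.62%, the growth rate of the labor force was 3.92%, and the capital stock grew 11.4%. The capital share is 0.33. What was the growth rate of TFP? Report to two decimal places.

Labor's share = 1 − 0.33 = 0.67.
The capital stock: 0.33 × 11.4 = 3.762 pp.
The labor force: 0.67 × 3.92 = 2.6264 pp.
TFP growth = 7.62 − 6.3884 = 1.2316%.

1.23%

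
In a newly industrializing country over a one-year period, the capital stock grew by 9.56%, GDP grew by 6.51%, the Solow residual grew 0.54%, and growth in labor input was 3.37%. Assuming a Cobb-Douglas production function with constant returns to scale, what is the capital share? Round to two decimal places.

α = 0.42

gY = gA + α·gK + (1−α)·gL, so gY − gA − gL = α(gK − gL).
6.51 − 0.54 − 3.37 = α × (9.56 − 3.37).
2.6 = 6.19 α, so α = 0.42.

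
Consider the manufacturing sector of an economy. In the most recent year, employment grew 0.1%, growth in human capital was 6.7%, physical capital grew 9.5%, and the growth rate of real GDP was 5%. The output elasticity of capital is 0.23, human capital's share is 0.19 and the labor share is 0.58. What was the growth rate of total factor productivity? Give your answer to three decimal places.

1.484%

Labor's share = 1 − 0.23 − 0.19 = 0.58.
Physical capital: 0.23 × 9.5 = 2.185 pp.
Human capital: 0.19 × 6.7 = 1.273 pp.
Employment: 0.58 × 0.1 = 0.058 pp.
TFP growth = 5 − 3.516 = 1.484%.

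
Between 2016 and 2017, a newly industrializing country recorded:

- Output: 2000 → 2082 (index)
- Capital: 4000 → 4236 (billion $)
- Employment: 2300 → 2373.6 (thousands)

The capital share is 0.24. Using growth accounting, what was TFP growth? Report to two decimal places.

0.25%

Output growth = (2082 − 2000) / 2000 = 4.1%.
Capital growth = (4236 − 4000) / 4000 = 5.9%.
Employment growth = (2373.6 − 2300) / 2300 = 3.2%.
Labor's share = 1 − 0.24 = 0.76.
Capital: 0.24 × 5.9 = 1.416 pp.
Employment: 0.76 × 3.2 = 2.432 pp.
TFP growth = 4.1 − 3.848 = 0.252%.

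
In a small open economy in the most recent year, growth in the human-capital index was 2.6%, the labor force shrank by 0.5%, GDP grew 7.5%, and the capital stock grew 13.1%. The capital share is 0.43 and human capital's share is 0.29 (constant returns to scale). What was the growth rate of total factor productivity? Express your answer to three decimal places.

Labor's share = 1 − 0.43 − 0.29 = 0.28.
The capital stock: 0.43 × 13.1 = 5.633 pp.
The human-capital index: 0.29 × 2.6 = 0.754 pp.
The labor force: 0.28 × (-0.5) = -0.14 pp.
TFP growth = 7.5 − 6.247 = 1.253%.

1.253%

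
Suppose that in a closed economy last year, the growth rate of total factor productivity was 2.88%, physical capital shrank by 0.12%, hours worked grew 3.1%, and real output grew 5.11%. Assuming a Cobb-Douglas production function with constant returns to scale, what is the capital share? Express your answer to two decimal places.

The capital share is 0.27.

gY = gA + α·gK + (1−α)·gL, so gY − gA − gL = α(gK − gL).
5.11 − 2.88 − 3.1 = α × (-0.12 − 3.1).
-0.87 = -3.22 α, so α = 0.2702.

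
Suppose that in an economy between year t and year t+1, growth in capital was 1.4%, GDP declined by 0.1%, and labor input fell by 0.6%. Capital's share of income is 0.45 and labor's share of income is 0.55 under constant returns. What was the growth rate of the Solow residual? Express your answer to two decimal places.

Labor's share = 1 − 0.45 = 0.55.
Capital: 0.45 × 1.4 = 0.63 pp.
Labor input: 0.55 × (-0.6) = -0.33 pp.
TFP growth = -0.1 − 0.3 = -0.4%.

-0.40%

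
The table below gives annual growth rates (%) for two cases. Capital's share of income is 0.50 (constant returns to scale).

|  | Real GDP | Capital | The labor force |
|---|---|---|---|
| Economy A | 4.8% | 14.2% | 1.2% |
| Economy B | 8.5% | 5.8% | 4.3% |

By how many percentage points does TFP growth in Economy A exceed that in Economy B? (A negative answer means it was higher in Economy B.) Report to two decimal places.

-6.35 percentage points

Labor's share = 1 − 0.5 = 0.5.
Economy A: TFP = 4.8 − 7.1 − 0.6 = -2.9%.
Economy B: TFP = 8.5 − 2.9 − 2.15 = 3.45%.
Difference = -2.9 − (3.45) = -6.35 pp.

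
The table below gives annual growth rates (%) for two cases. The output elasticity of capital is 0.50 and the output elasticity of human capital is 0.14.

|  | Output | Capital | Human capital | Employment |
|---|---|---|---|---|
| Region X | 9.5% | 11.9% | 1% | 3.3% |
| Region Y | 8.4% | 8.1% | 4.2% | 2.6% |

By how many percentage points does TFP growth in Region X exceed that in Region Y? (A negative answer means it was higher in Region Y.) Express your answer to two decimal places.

Labor's share = 1 − 0.5 − 0.14 = 0.36.
Region X: TFP = 9.5 − 5.95 − 0.14 − 1.188 = 2.222%.
Region Y: TFP = 8.4 − 4.05 − 0.588 − 0.936 = 2.826%.
Difference = 2.222 − (2.826) = -0.604 pp.

-0.60 percentage points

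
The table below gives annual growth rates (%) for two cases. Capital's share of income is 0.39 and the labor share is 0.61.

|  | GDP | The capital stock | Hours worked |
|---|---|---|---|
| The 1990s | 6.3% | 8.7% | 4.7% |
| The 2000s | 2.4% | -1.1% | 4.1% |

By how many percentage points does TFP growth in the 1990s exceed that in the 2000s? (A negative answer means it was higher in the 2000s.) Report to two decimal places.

Labor's share = 1 − 0.39 = 0.61.
The 1990s: TFP = 6.3 − 3.393 − 2.867 = 0.04%.
The 2000s: TFP = 2.4 + 0.429 − 2.501 = 0.328%.
Difference = 0.04 − (0.328) = -0.288 pp.

-0.29 percentage points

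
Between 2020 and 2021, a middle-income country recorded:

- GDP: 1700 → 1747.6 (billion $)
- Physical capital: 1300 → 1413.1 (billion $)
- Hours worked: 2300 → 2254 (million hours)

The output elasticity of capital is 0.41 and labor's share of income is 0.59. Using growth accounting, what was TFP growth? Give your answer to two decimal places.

GDP growth = (1747.6 − 1700) / 1700 = 2.8%.
Physical capital growth = (1413.1 − 1300) / 1300 = 8.7%.
Hours worked growth = (2254 − 2300) / 2300 = -2%.
Labor's share = 1 − 0.41 = 0.59.
Physical capital: 0.41 × 8.7 = 3.567 pp.
Hours worked: 0.59 × (-2) = -1.18 pp.
TFP growth = 2.8 − 2.387 = 0.413%.

0.41%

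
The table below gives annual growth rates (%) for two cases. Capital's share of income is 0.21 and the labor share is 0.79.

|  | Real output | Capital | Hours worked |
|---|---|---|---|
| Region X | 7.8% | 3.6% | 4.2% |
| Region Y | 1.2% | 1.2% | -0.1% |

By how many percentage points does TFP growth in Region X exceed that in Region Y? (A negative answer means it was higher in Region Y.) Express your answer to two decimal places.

Labor's share = 1 − 0.21 = 0.79.
Region X: TFP = 7.8 − 0.756 − 3.318 = 3.726%.
Region Y: TFP = 1.2 − 0.252 + 0.079 = 1.027%.
Difference = 3.726 − (1.027) = 2.699 pp.

2.70 percentage points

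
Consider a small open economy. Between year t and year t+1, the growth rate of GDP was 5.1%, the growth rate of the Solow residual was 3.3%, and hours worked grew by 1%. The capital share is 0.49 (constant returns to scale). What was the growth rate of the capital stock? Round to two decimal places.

Labor's share = 1 − 0.49 = 0.51.
gY = gA + 0.51×1 + 0.49×g.
0.49×g = 5.1 − 3.3 − 0.51 = 1.29.
g = 1.29 / 0.49 = 2.6327%.

2.63%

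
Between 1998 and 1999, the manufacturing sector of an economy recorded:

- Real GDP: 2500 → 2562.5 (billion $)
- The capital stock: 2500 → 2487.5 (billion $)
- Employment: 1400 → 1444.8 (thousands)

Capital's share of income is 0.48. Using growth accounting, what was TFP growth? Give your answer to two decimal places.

Real GDP growth = (2562.5 − 2500) / 2500 = 2.5%.
The capital stock growth = (2487.5 − 2500) / 2500 = -0.5%.
Employment growth = (1444.8 − 1400) / 1400 = 3.2%.
Labor's share = 1 − 0.48 = 0.52.
The capital stock: 0.48 × (-0.5) = -0.24 pp.
Employment: 0.52 × 3.2 = 1.664 pp.
TFP growth = 2.5 − 1.424 = 1.076%.

TFP growth was 1.08%.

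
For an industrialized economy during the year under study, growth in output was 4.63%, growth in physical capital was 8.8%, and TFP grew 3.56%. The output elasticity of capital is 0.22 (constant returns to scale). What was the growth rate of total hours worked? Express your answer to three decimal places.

-1.110%

Labor's share = 1 − 0.22 = 0.78.
gY = gA + 0.22×8.8 + 0.78×g.
0.78×g = 4.63 − 3.56 − 1.936 = -0.866.
g = -0.866 / 0.78 = -1.11026%.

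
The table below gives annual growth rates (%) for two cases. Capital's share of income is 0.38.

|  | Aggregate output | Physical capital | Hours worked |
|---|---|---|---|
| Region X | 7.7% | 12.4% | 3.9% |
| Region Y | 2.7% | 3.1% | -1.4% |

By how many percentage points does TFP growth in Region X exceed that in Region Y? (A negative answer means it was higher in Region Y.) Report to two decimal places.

Labor's share = 1 − 0.38 = 0.62.
Region X: TFP = 7.7 − 4.712 − 2.418 = 0.57%.
Region Y: TFP = 2.7 − 1.178 + 0.868 = 2.39%.
Difference = 0.57 − (2.39) = -1.82 pp.

-1.82 percentage points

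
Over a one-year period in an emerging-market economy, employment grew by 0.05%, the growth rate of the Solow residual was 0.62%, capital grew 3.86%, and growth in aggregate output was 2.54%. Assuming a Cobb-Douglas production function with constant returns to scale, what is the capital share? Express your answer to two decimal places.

gY = gA + α·gK + (1−α)·gL, so gY − gA − gL = α(gK − gL).
2.54 − 0.62 − 0.05 = α × (3.86 − 0.05).
1.87 = 3.81 α, so α = 0.4908.

0.49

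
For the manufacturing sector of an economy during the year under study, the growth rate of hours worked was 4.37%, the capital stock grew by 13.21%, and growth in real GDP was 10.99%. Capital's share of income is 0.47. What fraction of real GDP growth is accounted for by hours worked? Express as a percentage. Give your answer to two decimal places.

Labor's share = 1 − 0.47 = 0.53.
Hours worked contributed 0.53 × 4.37 = 2.3161 pp.
Share of growth = 2.3161 / 10.99 × 100 = 21.0746%.

Hours worked accounted for 21.07% of growth.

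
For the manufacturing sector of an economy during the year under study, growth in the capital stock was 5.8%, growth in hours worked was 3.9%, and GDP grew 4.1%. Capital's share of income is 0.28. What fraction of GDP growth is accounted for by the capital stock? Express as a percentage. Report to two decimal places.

The capital stock contributed 0.28 × 5.8 = 1.624 pp.
Share of growth = 1.624 / 4.1 × 100 = 39.6098%.

The capital stock accounted for 39.61% of growth.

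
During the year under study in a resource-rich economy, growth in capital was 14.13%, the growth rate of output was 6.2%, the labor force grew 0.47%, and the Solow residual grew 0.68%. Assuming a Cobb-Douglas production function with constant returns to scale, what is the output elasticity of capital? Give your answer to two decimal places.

The output elasticity of capital is 0.37.

gY = gA + α·gK + (1−α)·gL, so gY − gA − gL = α(gK − gL).
6.2 − 0.68 − 0.47 = α × (14.13 − 0.47).
5.05 = 13.66 α, so α = 0.3697.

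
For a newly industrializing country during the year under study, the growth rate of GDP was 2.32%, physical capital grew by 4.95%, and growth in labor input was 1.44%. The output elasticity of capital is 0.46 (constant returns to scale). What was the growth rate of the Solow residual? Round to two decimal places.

-0.73%

Labor's share = 1 − 0.46 = 0.54.
Physical capital: 0.46 × 4.95 = 2.277 pp.
Labor input: 0.54 × 1.44 = 0.7776 pp.
TFP growth = 2.32 − 3.0546 = -0.7346%.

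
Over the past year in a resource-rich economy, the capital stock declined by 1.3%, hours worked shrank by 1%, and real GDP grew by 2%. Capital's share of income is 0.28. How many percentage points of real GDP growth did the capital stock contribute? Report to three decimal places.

Contribution = share × growth = 0.28 × (-1.3) = -0.364 pp.

-0.364 pp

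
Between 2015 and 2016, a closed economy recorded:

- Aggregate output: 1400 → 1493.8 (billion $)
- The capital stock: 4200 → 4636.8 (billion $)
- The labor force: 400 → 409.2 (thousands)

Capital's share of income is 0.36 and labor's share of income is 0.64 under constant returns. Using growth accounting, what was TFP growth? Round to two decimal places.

TFP growth was 1.48%.

Aggregate output growth = (1493.8 − 1400) / 1400 = 6.7%.
The capital stock growth = (4636.8 − 4200) / 4200 = 10.4%.
The labor force growth = (409.2 − 400) / 400 = 2.3%.
Labor's share = 1 − 0.36 = 0.64.
The capital stock: 0.36 × 10.4 = 3.744 pp.
The labor force: 0.64 × 2.3 = 1.472 pp.
TFP growth = 6.7 − 5.216 = 1.484%.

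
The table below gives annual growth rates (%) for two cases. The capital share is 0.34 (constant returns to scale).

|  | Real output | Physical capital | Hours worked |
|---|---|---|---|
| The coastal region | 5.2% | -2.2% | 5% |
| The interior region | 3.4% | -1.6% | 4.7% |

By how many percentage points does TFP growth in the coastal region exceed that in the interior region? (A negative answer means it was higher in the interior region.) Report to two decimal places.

1.81 percentage points

Labor's share = 1 − 0.34 = 0.66.
The coastal region: TFP = 5.2 + 0.748 − 3.3 = 2.648%.
The interior region: TFP = 3.4 + 0.544 − 3.102 = 0.842%.
Difference = 2.648 − (0.842) = 1.806 pp.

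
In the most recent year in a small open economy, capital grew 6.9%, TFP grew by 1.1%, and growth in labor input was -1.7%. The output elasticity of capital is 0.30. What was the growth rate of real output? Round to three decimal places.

Real output grew 1.980%.

Labor's share = 1 − 0.3 = 0.7.
Capital: 0.3 × 6.9 = 2.07 pp.
Labor input: 0.7 × (-1.7) = -1.19 pp.
Output growth = 1.1 + 0.88 = 1.98%.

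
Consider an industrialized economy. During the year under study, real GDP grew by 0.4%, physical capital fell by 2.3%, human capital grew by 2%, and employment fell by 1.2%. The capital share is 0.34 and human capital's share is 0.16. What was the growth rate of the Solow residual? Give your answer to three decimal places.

Labor's share = 1 − 0.34 − 0.16 = 0.5.
Physical capital: 0.34 × (-2.3) = -0.782 pp.
Human capital: 0.16 × 2 = 0.32 pp.
Employment: 0.5 × (-1.2) = -0.6 pp.
TFP growth = 0.4 + 1.062 = 1.462%.

1.462%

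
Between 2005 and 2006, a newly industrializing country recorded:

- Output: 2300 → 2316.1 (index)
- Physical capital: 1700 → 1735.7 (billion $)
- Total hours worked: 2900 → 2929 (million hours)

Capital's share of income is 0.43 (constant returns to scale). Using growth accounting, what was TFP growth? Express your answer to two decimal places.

Output growth = (2316.1 − 2300) / 2300 = 0.7%.
Physical capital growth = (1735.7 − 1700) / 1700 = 2.1%.
Total hours worked growth = (2929 − 2900) / 2900 = 1%.
Labor's share = 1 − 0.43 = 0.57.
Physical capital: 0.43 × 2.1 = 0.903 pp.
Total hours worked: 0.57 × 1 = 0.57 pp.
TFP growth = 0.7 − 1.473 = -0.773%.

-0.77%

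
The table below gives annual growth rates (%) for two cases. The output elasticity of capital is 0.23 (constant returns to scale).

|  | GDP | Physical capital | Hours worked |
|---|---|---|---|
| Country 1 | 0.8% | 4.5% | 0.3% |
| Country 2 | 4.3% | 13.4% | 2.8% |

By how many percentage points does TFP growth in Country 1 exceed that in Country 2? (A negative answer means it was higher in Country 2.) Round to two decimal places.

0.47 percentage points

Labor's share = 1 − 0.23 = 0.77.
Country 1: TFP = 0.8 − 1.035 − 0.231 = -0.466%.
Country 2: TFP = 4.3 − 3.082 − 2.156 = -0.938%.
Difference = -0.466 − (-0.938) = 0.472 pp.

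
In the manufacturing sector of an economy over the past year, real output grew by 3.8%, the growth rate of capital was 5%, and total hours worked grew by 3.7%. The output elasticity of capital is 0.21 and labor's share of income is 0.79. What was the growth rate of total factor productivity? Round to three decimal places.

Labor's share = 1 − 0.21 = 0.79.
Capital: 0.21 × 5 = 1.05 pp.
Total hours worked: 0.79 × 3.7 = 2.923 pp.
TFP growth = 3.8 − 3.973 = -0.173%.

-0.173%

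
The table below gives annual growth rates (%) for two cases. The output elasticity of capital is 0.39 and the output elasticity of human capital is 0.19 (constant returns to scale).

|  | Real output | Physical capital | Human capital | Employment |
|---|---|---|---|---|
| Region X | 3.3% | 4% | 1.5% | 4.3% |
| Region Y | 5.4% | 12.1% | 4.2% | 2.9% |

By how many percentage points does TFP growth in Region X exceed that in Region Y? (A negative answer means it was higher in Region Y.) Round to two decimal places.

Labor's share = 1 − 0.39 − 0.19 = 0.42.
Region X: TFP = 3.3 − 1.56 − 0.285 − 1.806 = -0.351%.
Region Y: TFP = 5.4 − 4.719 − 0.798 − 1.218 = -1.335%.
Difference = -0.351 − (-1.335) = 0.984 pp.

0.98 percentage points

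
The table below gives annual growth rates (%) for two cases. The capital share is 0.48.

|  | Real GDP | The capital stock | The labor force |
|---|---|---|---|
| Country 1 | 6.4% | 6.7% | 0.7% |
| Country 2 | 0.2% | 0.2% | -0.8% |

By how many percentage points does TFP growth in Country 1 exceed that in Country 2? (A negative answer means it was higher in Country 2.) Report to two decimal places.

Labor's share = 1 − 0.48 = 0.52.
Country 1: TFP = 6.4 − 3.216 − 0.364 = 2.82%.
Country 2: TFP = 0.2 − 0.096 + 0.416 = 0.52%.
Difference = 2.82 − (0.52) = 2.3 pp.

2.30 percentage points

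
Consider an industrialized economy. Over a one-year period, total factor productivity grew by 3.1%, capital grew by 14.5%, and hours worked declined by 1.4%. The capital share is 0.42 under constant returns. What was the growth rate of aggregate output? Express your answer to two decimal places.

Labor's share = 1 − 0.42 = 0.58.
Capital: 0.42 × 14.5 = 6.09 pp.
Hours worked: 0.58 × (-1.4) = -0.812 pp.
Output growth = 3.1 + 5.278 = 8.378%.

8.38%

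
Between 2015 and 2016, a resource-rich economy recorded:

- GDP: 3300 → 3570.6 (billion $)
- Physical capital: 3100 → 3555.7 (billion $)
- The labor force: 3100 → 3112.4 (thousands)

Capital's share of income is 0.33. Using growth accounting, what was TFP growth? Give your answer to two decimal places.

GDP growth = (3570.6 − 3300) / 3300 = 8.2%.
Physical capital growth = (3555.7 − 3100) / 3100 = 14.7%.
The labor force growth = (3112.4 − 3100) / 3100 = 0.4%.
Labor's share = 1 − 0.33 = 0.67.
Physical capital: 0.33 × 14.7 = 4.851 pp.
The labor force: 0.67 × 0.4 = 0.268 pp.
TFP growth = 8.2 − 5.119 = 3.081%.

TFP growth was 3.08%.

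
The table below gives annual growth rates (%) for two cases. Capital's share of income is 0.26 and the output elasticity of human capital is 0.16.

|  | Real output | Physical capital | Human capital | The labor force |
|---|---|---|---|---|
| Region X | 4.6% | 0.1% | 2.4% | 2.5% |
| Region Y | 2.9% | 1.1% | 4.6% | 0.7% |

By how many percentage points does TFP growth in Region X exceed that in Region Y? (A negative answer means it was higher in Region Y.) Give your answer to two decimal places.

1.27 percentage points

Labor's share = 1 − 0.26 − 0.16 = 0.58.
Region X: TFP = 4.6 − 0.026 − 0.384 − 1.45 = 2.74%.
Region Y: TFP = 2.9 − 0.286 − 0.736 − 0.406 = 1.472%.
Difference = 2.74 − (1.472) = 1.268 pp.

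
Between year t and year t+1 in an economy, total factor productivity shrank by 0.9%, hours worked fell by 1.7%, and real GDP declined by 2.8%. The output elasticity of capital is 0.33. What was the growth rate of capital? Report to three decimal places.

-2.306%

Labor's share = 1 − 0.33 = 0.67.
gY = gA + 0.67×(-1.7) + 0.33×g.
0.33×g = -2.8 + 0.9 + 1.139 = -0.761.
g = -0.761 / 0.33 = -2.30606%.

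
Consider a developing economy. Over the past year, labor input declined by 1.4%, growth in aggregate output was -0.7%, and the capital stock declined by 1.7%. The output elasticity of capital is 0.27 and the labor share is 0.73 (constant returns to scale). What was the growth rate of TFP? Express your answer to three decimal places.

0.781%

Labor's share = 1 − 0.27 = 0.73.
The capital stock: 0.27 × (-1.7) = -0.459 pp.
Labor input: 0.73 × (-1.4) = -1.022 pp.
TFP growth = -0.7 + 1.481 = 0.781%.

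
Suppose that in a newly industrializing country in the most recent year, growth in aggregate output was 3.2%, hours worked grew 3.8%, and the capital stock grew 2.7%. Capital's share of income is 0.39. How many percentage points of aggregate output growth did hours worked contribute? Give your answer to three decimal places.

Labor's share = 1 − 0.39 = 0.61.
Contribution = share × growth = 0.61 × 3.8 = 2.318 pp.

2.318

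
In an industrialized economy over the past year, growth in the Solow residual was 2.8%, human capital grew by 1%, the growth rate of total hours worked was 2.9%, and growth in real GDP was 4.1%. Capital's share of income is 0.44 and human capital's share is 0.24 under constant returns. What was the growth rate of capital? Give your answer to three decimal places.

Labor's share = 1 − 0.44 − 0.24 = 0.32.
gY = gA + 0.24×1 + 0.32×2.9 + 0.44×g.
0.44×g = 4.1 − 2.8 − 1.168 = 0.132.
g = 0.132 / 0.44 = 0.3%.

0.300%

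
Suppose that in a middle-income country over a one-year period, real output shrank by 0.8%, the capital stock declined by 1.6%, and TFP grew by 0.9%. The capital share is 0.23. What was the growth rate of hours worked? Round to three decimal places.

-1.730%

Labor's share = 1 − 0.23 = 0.77.
gY = gA + 0.23×(-1.6) + 0.77×g.
0.77×g = -0.8 − 0.9 + 0.368 = -1.332.
g = -1.332 / 0.77 = -1.72987%.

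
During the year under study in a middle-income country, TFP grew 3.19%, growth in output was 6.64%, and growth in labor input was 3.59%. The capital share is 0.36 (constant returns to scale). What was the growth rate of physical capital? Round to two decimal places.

Labor's share = 1 − 0.36 = 0.64.
gY = gA + 0.64×3.59 + 0.36×g.
0.36×g = 6.64 − 3.19 − 2.2976 = 1.1524.
g = 1.1524 / 0.36 = 3.2011%.

3.20%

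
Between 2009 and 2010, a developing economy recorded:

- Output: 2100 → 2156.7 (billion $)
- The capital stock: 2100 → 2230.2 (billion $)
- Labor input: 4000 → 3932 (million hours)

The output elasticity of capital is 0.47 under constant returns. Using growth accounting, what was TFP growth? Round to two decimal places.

Output growth = (2156.7 − 2100) / 2100 = 2.7%.
The capital stock growth = (2230.2 − 2100) / 2100 = 6.2%.
Labor input growth = (3932 − 4000) / 4000 = -1.7%.
Labor's share = 1 − 0.47 = 0.53.
The capital stock: 0.47 × 6.2 = 2.914 pp.
Labor input: 0.53 × (-1.7) = -0.901 pp.
TFP growth = 2.7 − 2.013 = 0.687%.

0.69%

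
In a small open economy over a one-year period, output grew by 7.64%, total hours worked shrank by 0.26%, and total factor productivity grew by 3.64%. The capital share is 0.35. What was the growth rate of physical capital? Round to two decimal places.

Labor's share = 1 − 0.35 = 0.65.
gY = gA + 0.65×(-0.26) + 0.35×g.
0.35×g = 7.64 − 3.64 + 0.169 = 4.169.
g = 4.169 / 0.35 = 11.9114%.

11.91%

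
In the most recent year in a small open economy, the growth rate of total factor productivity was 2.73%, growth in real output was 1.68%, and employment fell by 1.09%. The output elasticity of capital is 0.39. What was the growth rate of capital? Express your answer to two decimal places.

-0.99%

Labor's share = 1 − 0.39 = 0.61.
gY = gA + 0.61×(-1.09) + 0.39×g.
0.39×g = 1.68 − 2.73 + 0.6649 = -0.3851.
g = -0.3851 / 0.39 = -0.9874%.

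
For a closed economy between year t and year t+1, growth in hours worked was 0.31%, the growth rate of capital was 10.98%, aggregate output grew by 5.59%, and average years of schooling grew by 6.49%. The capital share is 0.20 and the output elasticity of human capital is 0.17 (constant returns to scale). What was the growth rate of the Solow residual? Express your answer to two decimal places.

The Solow residual grew 2.10%.

Labor's share = 1 − 0.2 − 0.17 = 0.63.
Capital: 0.2 × 10.98 = 2.196 pp.
Average years of schooling: 0.17 × 6.49 = 1.1033 pp.
Hours worked: 0.63 × 0.31 = 0.1953 pp.
TFP growth = 5.59 − 3.4946 = 2.0954%.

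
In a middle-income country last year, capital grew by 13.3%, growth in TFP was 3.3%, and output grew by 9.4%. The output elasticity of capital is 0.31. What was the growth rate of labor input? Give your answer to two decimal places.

Labor input grew 2.87%.

Labor's share = 1 − 0.31 = 0.69.
gY = gA + 0.31×13.3 + 0.69×g.
0.69×g = 9.4 − 3.3 − 4.123 = 1.977.
g = 1.977 / 0.69 = 2.8652%.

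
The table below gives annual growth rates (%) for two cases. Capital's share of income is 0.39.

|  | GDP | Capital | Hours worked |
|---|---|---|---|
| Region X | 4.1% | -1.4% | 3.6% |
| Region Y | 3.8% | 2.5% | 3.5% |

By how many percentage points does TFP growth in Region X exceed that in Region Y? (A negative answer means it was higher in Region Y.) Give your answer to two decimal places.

Labor's share = 1 − 0.39 = 0.61.
Region X: TFP = 4.1 + 0.546 − 2.196 = 2.45%.
Region Y: TFP = 3.8 − 0.975 − 2.135 = 0.69%.
Difference = 2.45 − (0.69) = 1.76 pp.

1.76 percentage points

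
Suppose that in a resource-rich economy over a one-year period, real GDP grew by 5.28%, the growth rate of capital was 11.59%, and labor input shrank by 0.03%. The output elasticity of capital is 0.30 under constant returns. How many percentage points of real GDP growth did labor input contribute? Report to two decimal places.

Labor's share = 1 − 0.3 = 0.7.
Contribution = share × growth = 0.7 × (-0.03) = -0.021 pp.

-0.02 pp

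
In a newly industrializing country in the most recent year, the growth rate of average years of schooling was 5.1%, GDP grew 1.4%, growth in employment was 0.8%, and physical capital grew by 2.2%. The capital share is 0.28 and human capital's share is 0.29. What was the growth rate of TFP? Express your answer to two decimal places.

Labor's share = 1 − 0.28 − 0.29 = 0.43.
Physical capital: 0.28 × 2.2 = 0.616 pp.
Average years of schooling: 0.29 × 5.1 = 1.479 pp.
Employment: 0.43 × 0.8 = 0.344 pp.
TFP growth = 1.4 − 2.439 = -1.039%.

-1.04%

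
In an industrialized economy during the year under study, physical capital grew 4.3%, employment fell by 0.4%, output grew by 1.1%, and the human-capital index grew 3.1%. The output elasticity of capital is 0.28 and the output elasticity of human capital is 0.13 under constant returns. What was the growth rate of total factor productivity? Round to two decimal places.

Labor's share = 1 − 0.28 − 0.13 = 0.59.
Physical capital: 0.28 × 4.3 = 1.204 pp.
The human-capital index: 0.13 × 3.1 = 0.403 pp.
Employment: 0.59 × (-0.4) = -0.236 pp.
TFP growth = 1.1 − 1.371 = -0.271%.

-0.27%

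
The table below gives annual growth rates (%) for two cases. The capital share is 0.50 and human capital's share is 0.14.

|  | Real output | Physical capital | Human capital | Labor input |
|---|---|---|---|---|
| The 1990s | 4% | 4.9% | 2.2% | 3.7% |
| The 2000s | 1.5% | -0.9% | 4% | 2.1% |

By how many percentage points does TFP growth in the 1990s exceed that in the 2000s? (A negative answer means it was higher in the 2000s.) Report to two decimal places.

-0.72 percentage points

Labor's share = 1 − 0.5 − 0.14 = 0.36.
The 1990s: TFP = 4 − 2.45 − 0.308 − 1.332 = -0.09%.
The 2000s: TFP = 1.5 + 0.45 − 0.56 − 0.756 = 0.634%.
Difference = -0.09 − (0.634) = -0.724 pp.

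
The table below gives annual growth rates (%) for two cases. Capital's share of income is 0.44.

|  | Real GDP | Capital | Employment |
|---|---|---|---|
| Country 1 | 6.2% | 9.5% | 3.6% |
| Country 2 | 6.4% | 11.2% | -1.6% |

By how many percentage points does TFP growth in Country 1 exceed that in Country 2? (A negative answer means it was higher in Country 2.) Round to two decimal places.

-2.36 percentage points

Labor's share = 1 − 0.44 = 0.56.
Country 1: TFP = 6.2 − 4.18 − 2.016 = 0.004%.
Country 2: TFP = 6.4 − 4.928 + 0.896 = 2.368%.
Difference = 0.004 − (2.368) = -2.364 pp.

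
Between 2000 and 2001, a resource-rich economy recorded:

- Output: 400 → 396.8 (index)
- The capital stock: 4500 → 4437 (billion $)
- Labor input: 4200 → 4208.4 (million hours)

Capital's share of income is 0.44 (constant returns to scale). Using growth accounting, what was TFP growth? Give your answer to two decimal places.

Output growth = (396.8 − 400) / 400 = -0.8%.
The capital stock growth = (4437 − 4500) / 4500 = -1.4%.
Labor input growth = (4208.4 − 4200) / 4200 = 0.2%.
Labor's share = 1 − 0.44 = 0.56.
The capital stock: 0.44 × (-1.4) = -0.616 pp.
Labor input: 0.56 × 0.2 = 0.112 pp.
TFP growth = -0.8 + 0.504 = -0.296%.

-0.30%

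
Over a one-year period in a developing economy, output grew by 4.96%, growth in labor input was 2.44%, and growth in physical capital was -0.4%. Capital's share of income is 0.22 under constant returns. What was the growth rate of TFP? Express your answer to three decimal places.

Labor's share = 1 − 0.22 = 0.78.
Physical capital: 0.22 × (-0.4) = -0.088 pp.
Labor input: 0.78 × 2.44 = 1.9032 pp.
TFP growth = 4.96 − 1.8152 = 3.1448%.

3.145%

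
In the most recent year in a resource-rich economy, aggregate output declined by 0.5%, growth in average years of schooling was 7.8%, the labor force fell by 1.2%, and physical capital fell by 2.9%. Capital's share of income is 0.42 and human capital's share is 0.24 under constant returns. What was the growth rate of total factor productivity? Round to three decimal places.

Labor's share = 1 − 0.42 − 0.24 = 0.34.
Physical capital: 0.42 × (-2.9) = -1.218 pp.
Average years of schooling: 0.24 × 7.8 = 1.872 pp.
The labor force: 0.34 × (-1.2) = -0.408 pp.
TFP growth = -0.5 − 0.246 = -0.746%.

-0.746%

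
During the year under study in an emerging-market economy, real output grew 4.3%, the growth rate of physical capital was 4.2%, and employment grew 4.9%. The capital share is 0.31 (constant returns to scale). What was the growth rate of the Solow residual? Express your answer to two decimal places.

Labor's share = 1 − 0.31 = 0.69.
Physical capital: 0.31 × 4.2 = 1.302 pp.
Employment: 0.69 × 4.9 = 3.381 pp.
TFP growth = 4.3 − 4.683 = -0.383%.

-0.38%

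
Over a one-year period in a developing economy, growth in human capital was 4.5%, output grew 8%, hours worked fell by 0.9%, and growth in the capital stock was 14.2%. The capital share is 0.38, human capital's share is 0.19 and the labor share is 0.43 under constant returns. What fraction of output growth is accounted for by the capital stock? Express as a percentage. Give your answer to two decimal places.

The capital stock contributed 0.38 × 14.2 = 5.396 pp.
Share of growth = 5.396 / 8 × 100 = 67.45%.

67.45%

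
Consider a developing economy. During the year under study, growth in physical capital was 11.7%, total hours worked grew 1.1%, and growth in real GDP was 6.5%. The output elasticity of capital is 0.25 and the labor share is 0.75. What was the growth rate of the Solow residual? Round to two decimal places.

2.75%

Labor's share = 1 − 0.25 = 0.75.
Physical capital: 0.25 × 11.7 = 2.925 pp.
Total hours worked: 0.75 × 1.1 = 0.825 pp.
TFP growth = 6.5 − 3.75 = 2.75%.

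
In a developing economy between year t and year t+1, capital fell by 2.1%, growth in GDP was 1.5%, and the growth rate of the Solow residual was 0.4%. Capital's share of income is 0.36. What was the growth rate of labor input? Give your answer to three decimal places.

Labor's share = 1 − 0.36 = 0.64.
gY = gA + 0.36×(-2.1) + 0.64×g.
0.64×g = 1.5 − 0.4 + 0.756 = 1.856.
g = 1.856 / 0.64 = 2.9%.

2.900%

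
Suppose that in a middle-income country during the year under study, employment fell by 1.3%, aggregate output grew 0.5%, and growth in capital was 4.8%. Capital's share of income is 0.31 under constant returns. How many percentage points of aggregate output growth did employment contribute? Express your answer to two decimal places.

-0.90

Labor's share = 1 − 0.31 = 0.69.
Contribution = share × growth = 0.69 × (-1.3) = -0.897 pp.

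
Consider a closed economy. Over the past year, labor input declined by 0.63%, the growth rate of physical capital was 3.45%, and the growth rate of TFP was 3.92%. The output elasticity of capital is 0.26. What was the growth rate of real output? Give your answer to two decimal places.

Labor's share = 1 − 0.26 = 0.74.
Physical capital: 0.26 × 3.45 = 0.897 pp.
Labor input: 0.74 × (-0.63) = -0.4662 pp.
Output growth = 3.92 + 0.4308 = 4.3508%.

Real output growth was 4.35%.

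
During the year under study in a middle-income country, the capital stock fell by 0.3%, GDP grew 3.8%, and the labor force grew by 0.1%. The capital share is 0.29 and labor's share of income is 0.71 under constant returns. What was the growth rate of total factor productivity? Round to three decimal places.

3.816%

Labor's share = 1 − 0.29 = 0.71.
The capital stock: 0.29 × (-0.3) = -0.087 pp.
The labor force: 0.71 × 0.1 = 0.071 pp.
TFP growth = 3.8 + 0.016 = 3.816%.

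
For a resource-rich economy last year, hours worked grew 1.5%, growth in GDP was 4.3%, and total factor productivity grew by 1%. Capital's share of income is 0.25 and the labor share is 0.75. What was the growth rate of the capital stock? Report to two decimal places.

The capital stock growth was 8.70%.

Labor's share = 1 − 0.25 = 0.75.
gY = gA + 0.75×1.5 + 0.25×g.
0.25×g = 4.3 − 1 − 1.125 = 2.175.
g = 2.175 / 0.25 = 8.7%.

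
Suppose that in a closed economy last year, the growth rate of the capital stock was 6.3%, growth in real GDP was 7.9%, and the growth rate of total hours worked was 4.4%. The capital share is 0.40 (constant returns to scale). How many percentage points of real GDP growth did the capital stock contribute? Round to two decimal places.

2.52

Contribution = share × growth = 0.4 × 6.3 = 2.52 pp.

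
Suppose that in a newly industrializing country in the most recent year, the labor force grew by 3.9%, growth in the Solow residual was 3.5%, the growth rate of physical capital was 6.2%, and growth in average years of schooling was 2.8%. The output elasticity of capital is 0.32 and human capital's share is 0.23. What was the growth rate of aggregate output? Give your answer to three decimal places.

Labor's share = 1 − 0.32 − 0.23 = 0.45.
Physical capital: 0.32 × 6.2 = 1.984 pp.
Average years of schooling: 0.23 × 2.8 = 0.644 pp.
The labor force: 0.45 × 3.9 = 1.755 pp.
Output growth = 3.5 + 4.383 = 7.883%.

Aggregate output grew 7.883%.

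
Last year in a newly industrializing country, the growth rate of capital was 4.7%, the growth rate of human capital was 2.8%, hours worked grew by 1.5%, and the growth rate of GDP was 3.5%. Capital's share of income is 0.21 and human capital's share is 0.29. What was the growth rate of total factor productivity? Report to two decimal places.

0.95%

Labor's share = 1 − 0.21 − 0.29 = 0.5.
Capital: 0.21 × 4.7 = 0.987 pp.
Human capital: 0.29 × 2.8 = 0.812 pp.
Hours worked: 0.5 × 1.5 = 0.75 pp.
TFP growth = 3.5 − 2.549 = 0.951%.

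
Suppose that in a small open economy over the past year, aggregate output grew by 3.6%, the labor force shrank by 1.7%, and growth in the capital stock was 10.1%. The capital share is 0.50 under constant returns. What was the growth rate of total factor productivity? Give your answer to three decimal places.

Labor's share = 1 − 0.5 = 0.5.
The capital stock: 0.5 × 10.1 = 5.05 pp.
The labor force: 0.5 × (-1.7) = -0.85 pp.
TFP growth = 3.6 − 4.2 = -0.6%.

-0.600%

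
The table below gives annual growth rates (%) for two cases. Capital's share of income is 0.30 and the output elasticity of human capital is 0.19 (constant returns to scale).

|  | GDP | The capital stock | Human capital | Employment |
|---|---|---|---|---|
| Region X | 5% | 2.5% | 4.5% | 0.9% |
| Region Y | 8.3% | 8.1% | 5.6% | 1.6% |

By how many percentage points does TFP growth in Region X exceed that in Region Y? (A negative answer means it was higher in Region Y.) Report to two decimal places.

-1.05 percentage points

Labor's share = 1 − 0.3 − 0.19 = 0.51.
Region X: TFP = 5 − 0.75 − 0.855 − 0.459 = 2.936%.
Region Y: TFP = 8.3 − 2.43 − 1.064 − 0.816 = 3.99%.
Difference = 2.936 − (3.99) = -1.054 pp.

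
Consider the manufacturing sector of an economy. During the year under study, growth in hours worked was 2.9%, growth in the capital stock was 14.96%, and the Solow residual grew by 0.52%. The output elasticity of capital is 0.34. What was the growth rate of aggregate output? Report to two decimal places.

Labor's share = 1 − 0.34 = 0.66.
The capital stock: 0.34 × 14.96 = 5.0864 pp.
Hours worked: 0.66 × 2.9 = 1.914 pp.
Output growth = 0.52 + 7.0004 = 7.5204%.

7.52%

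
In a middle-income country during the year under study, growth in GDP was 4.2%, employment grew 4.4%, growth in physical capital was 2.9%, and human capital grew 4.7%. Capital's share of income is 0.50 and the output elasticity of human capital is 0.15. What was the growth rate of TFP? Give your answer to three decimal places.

TFP grew 0.505%.

Labor's share = 1 − 0.5 − 0.15 = 0.35.
Physical capital: 0.5 × 2.9 = 1.45 pp.
Human capital: 0.15 × 4.7 = 0.705 pp.
Employment: 0.35 × 4.4 = 1.54 pp.
TFP growth = 4.2 − 3.695 = 0.505%.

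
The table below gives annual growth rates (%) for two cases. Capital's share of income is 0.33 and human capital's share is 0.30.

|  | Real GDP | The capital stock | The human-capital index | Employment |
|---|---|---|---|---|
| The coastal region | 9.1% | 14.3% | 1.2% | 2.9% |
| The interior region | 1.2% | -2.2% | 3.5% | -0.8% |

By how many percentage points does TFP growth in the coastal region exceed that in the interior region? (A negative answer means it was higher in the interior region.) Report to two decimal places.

1.78 percentage points

Labor's share = 1 − 0.33 − 0.3 = 0.37.
The coastal region: TFP = 9.1 − 4.719 − 0.36 − 1.073 = 2.948%.
The interior region: TFP = 1.2 + 0.726 − 1.05 + 0.296 = 1.172%.
Difference = 2.948 − (1.172) = 1.776 pp.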